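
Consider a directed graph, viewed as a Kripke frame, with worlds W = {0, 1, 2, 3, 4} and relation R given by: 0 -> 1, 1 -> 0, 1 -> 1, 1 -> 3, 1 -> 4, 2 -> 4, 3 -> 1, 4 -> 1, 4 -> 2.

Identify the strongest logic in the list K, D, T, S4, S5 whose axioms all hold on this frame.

D

Serial (axiom D): yes — every world has a successor (e.g. 0 R 1).
Reflexive (axiom T): no — 0 is not related to itself.
Transitive (axiom 4): no — 0 R 1 and 1 R 3, but not 0 R 3.
Euclidean (axiom 5): no — 1 R 0 and 1 R 3, but not 0 R 3.
So F validates K, D; T would additionally require R to be reflexive. The strongest is D.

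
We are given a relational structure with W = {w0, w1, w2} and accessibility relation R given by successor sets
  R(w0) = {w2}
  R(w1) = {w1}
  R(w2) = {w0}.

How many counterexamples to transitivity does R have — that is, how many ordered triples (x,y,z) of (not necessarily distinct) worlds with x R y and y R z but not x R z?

2

Enumerating: (w0,w2,w0), (w2,w0,w2).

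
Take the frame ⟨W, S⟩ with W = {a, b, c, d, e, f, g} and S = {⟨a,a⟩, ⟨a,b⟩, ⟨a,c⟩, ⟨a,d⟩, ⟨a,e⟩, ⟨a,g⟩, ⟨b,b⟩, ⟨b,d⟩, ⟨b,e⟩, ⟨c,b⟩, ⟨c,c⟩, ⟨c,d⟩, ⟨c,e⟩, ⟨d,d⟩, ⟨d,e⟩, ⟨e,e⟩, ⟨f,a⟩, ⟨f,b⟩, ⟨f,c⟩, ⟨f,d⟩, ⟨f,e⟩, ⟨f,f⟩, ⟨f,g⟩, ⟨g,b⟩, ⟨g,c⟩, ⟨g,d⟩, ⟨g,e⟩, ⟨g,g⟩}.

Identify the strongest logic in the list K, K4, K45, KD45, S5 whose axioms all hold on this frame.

Transitive (axiom 4): yes — every two-step S-path is closed by a direct edge.
Euclidean (axiom 5): no — a S b and a S c, but not b S c.
Serial (axiom D): yes — every world has a successor (e.g. a S a).
Reflexive (axiom T): yes — every world is S-related to itself.
So F validates K, K4; K45 would additionally require S to be Euclidean. The strongest is K4.

K4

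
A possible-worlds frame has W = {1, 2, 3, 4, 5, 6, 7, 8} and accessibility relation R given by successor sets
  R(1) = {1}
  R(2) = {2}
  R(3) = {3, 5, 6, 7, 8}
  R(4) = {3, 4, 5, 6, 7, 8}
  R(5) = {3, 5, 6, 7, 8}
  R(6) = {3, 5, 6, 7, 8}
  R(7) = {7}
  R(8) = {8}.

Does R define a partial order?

Reflexive: yes — every world is R-related to itself.
Transitive: yes — every two-step R-path is closed by a direct edge.
Antisymmetric: no — 3 R 5 and 5 R 3 with 3 ≠ 5.
So R is not a partial order.

No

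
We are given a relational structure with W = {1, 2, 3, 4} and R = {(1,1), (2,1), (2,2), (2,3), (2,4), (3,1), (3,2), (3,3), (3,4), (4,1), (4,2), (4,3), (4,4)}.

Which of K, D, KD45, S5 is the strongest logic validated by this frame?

D

Serial (axiom D): yes — every world has a successor (e.g. 1 R 1).
Euclidean (axiom 5): no — 2 R 1 and 2 R 3, but not 1 R 3.
Transitive (axiom 4): yes — every two-step R-path is closed by a direct edge.
Reflexive (axiom T): yes — every world is R-related to itself.
So F validates K, D; KD45 would additionally require R to be Euclidean. The strongest is D.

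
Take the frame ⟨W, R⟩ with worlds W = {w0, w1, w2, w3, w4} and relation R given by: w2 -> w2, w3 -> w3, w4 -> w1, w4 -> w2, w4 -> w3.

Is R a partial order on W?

Reflexive: no — w0 is not related to itself.
Transitive: yes — every two-step R-path is closed by a direct edge.
Antisymmetric: yes — no distinct pair is related both ways.
So R is not a partial order.

No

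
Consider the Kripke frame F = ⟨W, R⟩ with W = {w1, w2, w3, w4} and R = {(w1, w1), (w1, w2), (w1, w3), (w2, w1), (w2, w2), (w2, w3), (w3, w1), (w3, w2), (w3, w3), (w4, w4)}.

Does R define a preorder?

Reflexive: yes — every world is R-related to itself.
Transitive: yes — every two-step R-path is closed by a direct edge.
So R is a preorder.

Yes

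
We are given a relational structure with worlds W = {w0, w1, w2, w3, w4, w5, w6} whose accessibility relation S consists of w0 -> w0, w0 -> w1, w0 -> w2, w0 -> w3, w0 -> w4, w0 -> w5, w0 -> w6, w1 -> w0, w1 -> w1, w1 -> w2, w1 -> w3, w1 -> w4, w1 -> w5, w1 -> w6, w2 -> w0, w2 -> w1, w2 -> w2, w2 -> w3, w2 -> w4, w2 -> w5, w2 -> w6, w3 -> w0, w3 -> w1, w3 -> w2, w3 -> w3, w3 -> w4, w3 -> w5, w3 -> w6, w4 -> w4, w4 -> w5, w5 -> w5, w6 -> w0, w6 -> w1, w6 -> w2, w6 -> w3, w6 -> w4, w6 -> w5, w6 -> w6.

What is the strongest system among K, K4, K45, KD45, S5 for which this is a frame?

K4

Transitive (axiom 4): yes — every two-step S-path is closed by a direct edge.
Euclidean (axiom 5): no — w0 S w4 and w0 S w1, but not w4 S w1.
Serial (axiom D): yes — every world has a successor (e.g. w0 S w0).
Reflexive (axiom T): yes — every world is S-related to itself.
So F validates K, K4; K45 would additionally require S to be Euclidean. The strongest is K4.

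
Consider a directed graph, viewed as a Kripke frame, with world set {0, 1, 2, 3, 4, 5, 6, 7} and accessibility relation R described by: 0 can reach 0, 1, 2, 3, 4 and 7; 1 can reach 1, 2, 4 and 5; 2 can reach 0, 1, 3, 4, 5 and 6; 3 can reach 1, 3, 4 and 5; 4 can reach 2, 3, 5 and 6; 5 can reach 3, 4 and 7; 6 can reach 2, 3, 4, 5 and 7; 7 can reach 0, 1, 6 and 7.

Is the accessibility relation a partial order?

Reflexive: no — 2 is not related to itself.
Transitive: no — 0 R 1 and 1 R 5, but not 0 R 5.
Antisymmetric: no — 0 R 2 and 2 R 0 with 0 ≠ 2.
So R is not a partial order.

No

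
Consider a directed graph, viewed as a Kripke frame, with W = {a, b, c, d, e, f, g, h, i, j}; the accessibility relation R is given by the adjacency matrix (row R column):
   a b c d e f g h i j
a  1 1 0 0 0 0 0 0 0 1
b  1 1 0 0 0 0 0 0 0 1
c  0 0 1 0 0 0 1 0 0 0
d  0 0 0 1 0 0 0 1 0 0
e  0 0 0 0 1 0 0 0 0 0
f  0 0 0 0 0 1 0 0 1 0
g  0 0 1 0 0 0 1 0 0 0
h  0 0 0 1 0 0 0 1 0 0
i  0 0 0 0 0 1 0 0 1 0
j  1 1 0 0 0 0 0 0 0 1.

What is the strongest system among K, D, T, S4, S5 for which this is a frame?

Serial (axiom D): yes — every world has a successor (e.g. a R a).
Reflexive (axiom T): yes — every world is R-related to itself.
Transitive (axiom 4): yes — every two-step R-path is closed by a direct edge.
Euclidean (axiom 5): yes — any two successors of a common world are R-related.
So F validates K, D, T, S4, S5. The strongest is S5.

S5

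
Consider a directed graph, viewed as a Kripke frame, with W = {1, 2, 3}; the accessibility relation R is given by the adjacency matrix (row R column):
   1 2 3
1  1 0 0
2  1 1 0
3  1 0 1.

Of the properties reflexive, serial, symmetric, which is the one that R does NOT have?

Reflexive: yes — every world is R-related to itself.
Serial: yes — every world has a successor (e.g. 1 R 1).
Symmetric: no — 2 R 1 but not 1 R 2.
Only symmetric fails.

symmetric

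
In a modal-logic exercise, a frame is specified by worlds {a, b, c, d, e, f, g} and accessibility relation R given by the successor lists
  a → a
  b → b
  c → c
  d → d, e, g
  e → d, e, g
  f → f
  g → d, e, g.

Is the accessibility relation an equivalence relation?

Yes

Reflexive: yes — every world is R-related to itself.
Symmetric: yes — every pair in R has its reverse in R.
Transitive: yes — every two-step R-path is closed by a direct edge.
So R is an equivalence relation.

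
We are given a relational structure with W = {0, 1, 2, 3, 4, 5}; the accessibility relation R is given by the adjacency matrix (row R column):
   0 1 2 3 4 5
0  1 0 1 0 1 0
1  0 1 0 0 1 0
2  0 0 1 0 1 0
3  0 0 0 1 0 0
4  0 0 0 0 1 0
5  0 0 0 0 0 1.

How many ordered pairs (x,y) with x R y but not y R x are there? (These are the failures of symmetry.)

Enumerating: (0,2), (0,4), (1,4), (2,4).

4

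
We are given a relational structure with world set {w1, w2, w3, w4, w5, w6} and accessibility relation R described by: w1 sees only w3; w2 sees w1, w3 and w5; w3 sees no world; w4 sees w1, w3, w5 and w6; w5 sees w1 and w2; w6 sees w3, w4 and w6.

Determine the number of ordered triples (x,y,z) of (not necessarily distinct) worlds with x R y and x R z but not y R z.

Enumerating: (w1,w3,w3), (w2,w1,w1), (w2,w1,w5), (w2,w3,w1), (w2,w3,w3), (w2,w3,w5), (w2,w5,w3), (w2,w5,w5), (w4,w1,w1), (w4,w1,w5), (w4,w1,w6), (w4,w3,w1), … and 15 more.
Total: 27.

27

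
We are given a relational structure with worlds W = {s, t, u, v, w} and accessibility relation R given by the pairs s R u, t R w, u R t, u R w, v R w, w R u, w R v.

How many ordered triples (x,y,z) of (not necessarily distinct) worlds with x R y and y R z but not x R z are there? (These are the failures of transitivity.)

Enumerating: (s,u,t), (s,u,w), (t,w,u), (t,w,v), (u,w,u), (u,w,v), (v,w,u), (v,w,v), (w,u,t), (w,u,w), (w,v,w).

11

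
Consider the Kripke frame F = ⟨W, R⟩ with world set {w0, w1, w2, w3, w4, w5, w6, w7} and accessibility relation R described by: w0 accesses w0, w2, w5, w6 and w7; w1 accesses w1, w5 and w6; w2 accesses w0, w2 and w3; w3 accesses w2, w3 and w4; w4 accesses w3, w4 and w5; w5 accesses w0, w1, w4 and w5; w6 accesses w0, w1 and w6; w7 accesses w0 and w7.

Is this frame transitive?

Transitive: no — w0 R w2 and w2 R w3, but not w0 R w3.

No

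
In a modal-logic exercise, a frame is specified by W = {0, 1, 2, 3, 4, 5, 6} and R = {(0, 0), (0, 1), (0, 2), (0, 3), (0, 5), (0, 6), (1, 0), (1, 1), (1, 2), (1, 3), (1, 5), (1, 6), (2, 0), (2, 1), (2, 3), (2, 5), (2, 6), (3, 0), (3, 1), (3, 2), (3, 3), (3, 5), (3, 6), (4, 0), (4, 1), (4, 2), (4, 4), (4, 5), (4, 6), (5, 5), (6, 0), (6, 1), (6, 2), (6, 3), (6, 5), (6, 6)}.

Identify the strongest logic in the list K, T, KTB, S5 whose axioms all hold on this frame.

K

Reflexive (axiom T): no — 2 is not related to itself.
Symmetric (axiom B): no — 0 R 5 but not 5 R 0.
Euclidean (axiom 5): no — 0 R 5 and 0 R 1, but not 5 R 1.
So F validates K; T would additionally require R to be reflexive. The strongest is K.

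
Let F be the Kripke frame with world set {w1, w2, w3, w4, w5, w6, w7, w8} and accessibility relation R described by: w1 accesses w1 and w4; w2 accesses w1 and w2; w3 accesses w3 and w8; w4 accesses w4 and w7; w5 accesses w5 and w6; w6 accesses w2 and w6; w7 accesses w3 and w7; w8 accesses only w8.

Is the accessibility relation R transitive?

Transitive: no — w1 R w4 and w4 R w7, but not w1 R w7.

No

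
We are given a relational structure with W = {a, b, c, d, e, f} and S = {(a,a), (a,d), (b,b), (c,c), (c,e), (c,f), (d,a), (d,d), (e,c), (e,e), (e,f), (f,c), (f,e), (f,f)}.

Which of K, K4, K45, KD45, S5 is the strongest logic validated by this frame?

Transitive (axiom 4): yes — every two-step S-path is closed by a direct edge.
Euclidean (axiom 5): yes — any two successors of a common world are S-related.
Serial (axiom D): yes — every world has a successor (e.g. a S a).
Reflexive (axiom T): yes — every world is S-related to itself.
So F validates K, K4, K45, KD45, S5. The strongest is S5.

S5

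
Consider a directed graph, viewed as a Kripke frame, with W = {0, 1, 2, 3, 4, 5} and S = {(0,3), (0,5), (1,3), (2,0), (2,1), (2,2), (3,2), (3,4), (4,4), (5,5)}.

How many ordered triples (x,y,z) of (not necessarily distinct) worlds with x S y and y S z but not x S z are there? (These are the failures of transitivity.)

Enumerating: (0,3,2), (0,3,4), (1,3,2), (1,3,4), (2,0,3), (2,0,5), (2,1,3), (3,2,0), (3,2,1).

9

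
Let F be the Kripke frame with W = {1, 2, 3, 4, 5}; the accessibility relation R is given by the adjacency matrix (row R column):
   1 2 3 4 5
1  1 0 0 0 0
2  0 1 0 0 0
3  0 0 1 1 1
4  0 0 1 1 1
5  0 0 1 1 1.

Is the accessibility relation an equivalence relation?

Reflexive: yes — every world is R-related to itself.
Symmetric: yes — every pair in R has its reverse in R.
Transitive: yes — every two-step R-path is closed by a direct edge.
So R is an equivalence relation.

Yes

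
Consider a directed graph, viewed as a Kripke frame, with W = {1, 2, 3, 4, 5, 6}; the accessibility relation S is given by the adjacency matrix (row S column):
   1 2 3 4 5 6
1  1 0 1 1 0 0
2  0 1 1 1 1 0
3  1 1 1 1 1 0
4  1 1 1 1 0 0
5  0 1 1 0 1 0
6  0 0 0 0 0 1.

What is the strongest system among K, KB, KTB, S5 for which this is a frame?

KTB

Symmetric (axiom B): yes — every pair in S has its reverse in S.
Reflexive (axiom T): yes — every world is S-related to itself.
Euclidean (axiom 5): no — 2 S 4 and 2 S 5, but not 4 S 5.
So F validates K, KB, KTB; S5 would additionally require S to be Euclidean. The strongest is KTB.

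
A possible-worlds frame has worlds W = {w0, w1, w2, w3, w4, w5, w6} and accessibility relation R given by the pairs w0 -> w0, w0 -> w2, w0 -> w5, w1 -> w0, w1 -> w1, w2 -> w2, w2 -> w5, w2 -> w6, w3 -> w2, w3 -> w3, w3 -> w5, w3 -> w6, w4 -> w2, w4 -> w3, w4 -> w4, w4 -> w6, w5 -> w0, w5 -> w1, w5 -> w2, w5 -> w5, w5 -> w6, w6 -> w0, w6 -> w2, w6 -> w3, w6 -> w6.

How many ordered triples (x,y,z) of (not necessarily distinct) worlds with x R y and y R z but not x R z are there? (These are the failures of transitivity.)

19

Enumerating: (w0,w2,w6), (w0,w5,w1), (w0,w5,w6), (w1,w0,w2), (w1,w0,w5), (w2,w5,w0), (w2,w5,w1), (w2,w6,w0), (w2,w6,w3), (w3,w5,w0), (w3,w5,w1), (w3,w6,w0), … and 7 more.
Total: 19.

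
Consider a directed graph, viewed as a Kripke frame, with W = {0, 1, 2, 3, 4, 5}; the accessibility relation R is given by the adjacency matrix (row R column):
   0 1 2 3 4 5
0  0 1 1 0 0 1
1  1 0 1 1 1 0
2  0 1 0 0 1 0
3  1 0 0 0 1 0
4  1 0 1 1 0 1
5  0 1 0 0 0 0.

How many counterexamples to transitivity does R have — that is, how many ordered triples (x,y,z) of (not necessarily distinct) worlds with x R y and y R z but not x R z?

30

Enumerating: (0,1,0), (0,1,3), (0,1,4), (0,2,4), (1,0,1), (1,0,5), (1,2,1), (1,4,5), (2,1,0), (2,1,2), (2,1,3), (2,4,0), … and 18 more.
Total: 30.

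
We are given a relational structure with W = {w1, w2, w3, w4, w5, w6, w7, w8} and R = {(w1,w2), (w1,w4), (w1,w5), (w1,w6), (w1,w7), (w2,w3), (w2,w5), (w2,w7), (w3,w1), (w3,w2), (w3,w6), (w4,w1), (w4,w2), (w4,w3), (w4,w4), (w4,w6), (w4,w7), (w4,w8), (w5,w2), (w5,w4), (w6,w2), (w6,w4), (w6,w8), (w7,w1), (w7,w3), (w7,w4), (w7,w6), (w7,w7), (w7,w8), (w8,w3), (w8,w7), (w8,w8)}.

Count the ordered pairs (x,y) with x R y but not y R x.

Enumerating: (w1,w2), (w1,w5), (w1,w6), (w2,w7), (w3,w1), (w3,w6), (w4,w2), (w4,w3), (w4,w8), (w5,w4), (w6,w2), (w6,w8), (w7,w3), (w7,w6), (w8,w3).

15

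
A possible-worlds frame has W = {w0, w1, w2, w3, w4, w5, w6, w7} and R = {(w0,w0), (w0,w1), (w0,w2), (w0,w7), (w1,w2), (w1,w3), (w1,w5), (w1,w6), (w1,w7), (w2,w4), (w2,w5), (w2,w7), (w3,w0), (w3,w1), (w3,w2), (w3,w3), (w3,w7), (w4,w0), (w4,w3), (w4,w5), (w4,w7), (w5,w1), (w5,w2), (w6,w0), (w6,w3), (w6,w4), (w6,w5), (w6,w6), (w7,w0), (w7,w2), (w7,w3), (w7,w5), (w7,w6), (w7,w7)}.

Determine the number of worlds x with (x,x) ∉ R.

4

Enumerating: w1, w2, w4, w5.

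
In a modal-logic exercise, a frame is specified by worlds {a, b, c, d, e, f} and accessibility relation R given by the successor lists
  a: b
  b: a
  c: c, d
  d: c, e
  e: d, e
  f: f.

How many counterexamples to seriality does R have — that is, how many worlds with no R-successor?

0

R is serial; there are no such worlds.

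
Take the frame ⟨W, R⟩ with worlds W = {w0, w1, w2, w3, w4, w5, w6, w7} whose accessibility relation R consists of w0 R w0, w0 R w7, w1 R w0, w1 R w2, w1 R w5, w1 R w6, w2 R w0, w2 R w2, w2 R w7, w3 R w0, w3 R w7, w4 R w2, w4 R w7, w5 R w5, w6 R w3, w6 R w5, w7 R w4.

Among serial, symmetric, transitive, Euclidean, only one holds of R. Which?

Serial: yes — every world has a successor (e.g. w0 R w0).
Symmetric: no — w0 R w7 but not w7 R w0.
Transitive: no — w0 R w7 and w7 R w4, but not w0 R w4.
Euclidean: no — w1 R w0 and w1 R w2, but not w0 R w2.
Only serial holds.

serial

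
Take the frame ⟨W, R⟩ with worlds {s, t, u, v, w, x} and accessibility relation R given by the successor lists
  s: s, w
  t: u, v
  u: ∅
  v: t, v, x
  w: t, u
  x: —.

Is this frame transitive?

Transitive: no — s R w and w R t, but not s R t.

No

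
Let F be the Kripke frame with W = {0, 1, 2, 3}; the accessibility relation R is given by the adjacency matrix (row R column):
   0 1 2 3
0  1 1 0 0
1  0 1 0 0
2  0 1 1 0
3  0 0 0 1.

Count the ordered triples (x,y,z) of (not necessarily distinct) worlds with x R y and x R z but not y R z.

2

Enumerating: (0,1,0), (2,1,2).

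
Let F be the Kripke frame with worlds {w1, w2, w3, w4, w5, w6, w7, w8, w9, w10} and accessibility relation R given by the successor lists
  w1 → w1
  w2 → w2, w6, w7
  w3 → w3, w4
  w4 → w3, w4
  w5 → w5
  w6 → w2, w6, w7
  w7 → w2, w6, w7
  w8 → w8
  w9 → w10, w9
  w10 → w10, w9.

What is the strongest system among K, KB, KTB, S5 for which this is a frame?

S5

Symmetric (axiom B): yes — every pair in R has its reverse in R.
Reflexive (axiom T): yes — every world is R-related to itself.
Euclidean (axiom 5): yes — any two successors of a common world are R-related.
So F validates K, KB, KTB, S5. The strongest is S5.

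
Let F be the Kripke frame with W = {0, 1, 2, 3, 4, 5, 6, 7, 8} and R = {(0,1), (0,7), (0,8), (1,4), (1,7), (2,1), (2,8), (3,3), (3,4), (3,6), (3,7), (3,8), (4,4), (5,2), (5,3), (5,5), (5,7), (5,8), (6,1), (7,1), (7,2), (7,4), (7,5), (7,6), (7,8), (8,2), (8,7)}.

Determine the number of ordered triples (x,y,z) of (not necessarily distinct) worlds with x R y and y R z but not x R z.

39

Enumerating: (0,1,4), (0,7,2), (0,7,4), (0,7,5), (0,7,6), (0,8,2), (1,7,1), (1,7,2), (1,7,5), (1,7,6), (1,7,8), (2,1,4), … and 27 more.
Total: 39.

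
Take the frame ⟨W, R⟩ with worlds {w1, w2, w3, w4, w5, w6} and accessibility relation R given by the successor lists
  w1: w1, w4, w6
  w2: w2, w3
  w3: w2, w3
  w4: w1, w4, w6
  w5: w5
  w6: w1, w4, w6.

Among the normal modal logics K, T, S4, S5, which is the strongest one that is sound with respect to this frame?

Reflexive (axiom T): yes — every world is R-related to itself.
Transitive (axiom 4): yes — every two-step R-path is closed by a direct edge.
Euclidean (axiom 5): yes — any two successors of a common world are R-related.
So F validates K, T, S4, S5. The strongest is S5.

S5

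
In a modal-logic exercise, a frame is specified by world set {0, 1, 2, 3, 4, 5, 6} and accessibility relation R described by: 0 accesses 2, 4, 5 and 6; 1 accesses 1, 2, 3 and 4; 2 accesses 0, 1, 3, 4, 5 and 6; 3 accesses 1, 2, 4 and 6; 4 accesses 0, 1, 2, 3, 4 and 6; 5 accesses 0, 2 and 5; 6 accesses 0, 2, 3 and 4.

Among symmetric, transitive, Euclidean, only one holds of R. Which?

symmetric

Symmetric: yes — every pair in R has its reverse in R.
Transitive: no — 0 R 2 and 2 R 1, but not 0 R 1.
Euclidean: no — 0 R 4 and 0 R 5, but not 4 R 5.
Only symmetric holds.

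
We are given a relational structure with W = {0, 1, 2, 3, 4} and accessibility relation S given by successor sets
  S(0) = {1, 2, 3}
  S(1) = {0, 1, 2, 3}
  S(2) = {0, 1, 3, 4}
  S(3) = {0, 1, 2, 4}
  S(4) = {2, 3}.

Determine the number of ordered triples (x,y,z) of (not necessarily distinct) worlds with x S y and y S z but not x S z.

Enumerating: (0,1,0), (0,2,0), (0,2,4), (0,3,0), (0,3,4), (1,2,4), (1,3,4), (2,0,2), (2,1,2), (2,3,2), (2,4,2), (3,0,3), … and 9 more.
Total: 21.

21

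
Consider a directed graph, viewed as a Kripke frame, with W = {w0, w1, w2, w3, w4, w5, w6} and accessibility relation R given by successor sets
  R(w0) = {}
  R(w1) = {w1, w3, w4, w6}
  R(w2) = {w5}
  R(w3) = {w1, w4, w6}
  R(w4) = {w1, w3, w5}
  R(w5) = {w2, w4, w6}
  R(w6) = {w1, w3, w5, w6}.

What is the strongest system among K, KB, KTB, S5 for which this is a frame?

Symmetric (axiom B): yes — every pair in R has its reverse in R.
Reflexive (axiom T): no — w0 is not related to itself.
Euclidean (axiom 5): no — w1 R w4 and w1 R w6, but not w4 R w6.
So F validates K, KB; KTB would additionally require R to be reflexive. The strongest is KB.

KB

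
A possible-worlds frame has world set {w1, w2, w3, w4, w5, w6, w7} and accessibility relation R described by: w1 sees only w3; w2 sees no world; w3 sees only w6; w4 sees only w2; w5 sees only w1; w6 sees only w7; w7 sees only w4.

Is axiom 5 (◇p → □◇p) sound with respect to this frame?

By correspondence theory, 5 is valid on a frame iff R is Euclidean.
Euclidean: no — w1 R w3 and w1 R w3, but not w3 R w3.

No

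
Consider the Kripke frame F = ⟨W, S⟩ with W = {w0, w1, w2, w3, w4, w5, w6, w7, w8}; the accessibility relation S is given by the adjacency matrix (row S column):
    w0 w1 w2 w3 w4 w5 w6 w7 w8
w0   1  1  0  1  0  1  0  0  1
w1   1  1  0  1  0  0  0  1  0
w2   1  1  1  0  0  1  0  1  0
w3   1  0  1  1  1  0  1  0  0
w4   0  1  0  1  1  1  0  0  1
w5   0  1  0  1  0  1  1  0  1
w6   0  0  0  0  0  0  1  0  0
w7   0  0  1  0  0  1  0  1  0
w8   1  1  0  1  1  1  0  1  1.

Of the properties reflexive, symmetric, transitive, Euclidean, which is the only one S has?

reflexive

Reflexive: yes — every world is S-related to itself.
Symmetric: no — w0 S w5 but not w5 S w0.
Transitive: no — w0 S w1 and w1 S w7, but not w0 S w7.
Euclidean: no — w0 S w1 and w0 S w5, but not w1 S w5.
Only reflexive holds.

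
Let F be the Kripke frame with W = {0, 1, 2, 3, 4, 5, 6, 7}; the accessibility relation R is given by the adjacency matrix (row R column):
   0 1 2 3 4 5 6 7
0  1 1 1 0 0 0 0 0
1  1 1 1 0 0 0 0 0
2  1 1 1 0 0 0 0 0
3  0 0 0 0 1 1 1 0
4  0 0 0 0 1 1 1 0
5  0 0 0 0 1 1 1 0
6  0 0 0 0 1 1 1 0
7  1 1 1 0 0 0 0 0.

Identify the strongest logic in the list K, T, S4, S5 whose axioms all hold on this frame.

K

Reflexive (axiom T): no — 3 is not related to itself.
Transitive (axiom 4): yes — every two-step R-path is closed by a direct edge.
Euclidean (axiom 5): yes — any two successors of a common world are R-related.
So F validates K; T would additionally require R to be reflexive. The strongest is K.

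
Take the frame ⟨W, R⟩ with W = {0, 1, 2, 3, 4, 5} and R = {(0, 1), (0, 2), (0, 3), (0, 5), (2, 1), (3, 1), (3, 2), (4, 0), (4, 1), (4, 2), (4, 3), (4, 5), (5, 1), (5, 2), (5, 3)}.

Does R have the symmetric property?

No

Symmetric: no — 0 R 1 but not 1 R 0.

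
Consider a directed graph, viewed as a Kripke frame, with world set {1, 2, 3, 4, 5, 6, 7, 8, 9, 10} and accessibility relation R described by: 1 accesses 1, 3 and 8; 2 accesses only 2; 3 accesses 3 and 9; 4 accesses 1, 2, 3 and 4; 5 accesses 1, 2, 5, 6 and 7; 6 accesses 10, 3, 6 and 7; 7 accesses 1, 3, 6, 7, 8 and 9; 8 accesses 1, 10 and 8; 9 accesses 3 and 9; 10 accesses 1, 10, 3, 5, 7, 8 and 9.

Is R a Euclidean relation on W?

No

Euclidean: no — 1 R 3 and 1 R 8, but not 3 R 8.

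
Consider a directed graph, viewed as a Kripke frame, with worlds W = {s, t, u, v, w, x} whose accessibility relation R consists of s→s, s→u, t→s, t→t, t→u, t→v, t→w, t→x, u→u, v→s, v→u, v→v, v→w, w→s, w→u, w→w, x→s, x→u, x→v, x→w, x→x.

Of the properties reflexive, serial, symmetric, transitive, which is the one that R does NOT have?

Reflexive: yes — every world is R-related to itself.
Serial: yes — every world has a successor (e.g. s R s).
Symmetric: no — s R u but not u R s.
Transitive: yes — every two-step R-path is closed by a direct edge.
Only symmetric fails.

symmetric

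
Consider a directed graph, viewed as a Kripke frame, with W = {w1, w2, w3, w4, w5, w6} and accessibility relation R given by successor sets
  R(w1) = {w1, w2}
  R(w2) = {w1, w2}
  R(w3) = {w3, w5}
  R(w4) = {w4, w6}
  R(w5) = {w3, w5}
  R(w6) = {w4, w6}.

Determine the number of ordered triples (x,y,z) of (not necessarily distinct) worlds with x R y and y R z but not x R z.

0

R is transitive; there are no such tuples.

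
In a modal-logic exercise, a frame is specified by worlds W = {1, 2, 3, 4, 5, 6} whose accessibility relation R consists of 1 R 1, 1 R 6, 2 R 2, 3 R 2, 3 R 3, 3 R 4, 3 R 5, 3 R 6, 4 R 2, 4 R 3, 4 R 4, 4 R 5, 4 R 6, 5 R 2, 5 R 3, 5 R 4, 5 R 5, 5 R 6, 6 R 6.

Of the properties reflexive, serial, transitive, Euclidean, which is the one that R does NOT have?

Reflexive: yes — every world is R-related to itself.
Serial: yes — every world has a successor (e.g. 1 R 1).
Transitive: yes — every two-step R-path is closed by a direct edge.
Euclidean: no — 3 R 2 and 3 R 4, but not 2 R 4.
Only Euclidean fails.

Euclidean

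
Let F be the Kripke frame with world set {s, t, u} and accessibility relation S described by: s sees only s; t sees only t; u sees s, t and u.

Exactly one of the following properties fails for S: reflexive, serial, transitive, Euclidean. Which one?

Reflexive: yes — every world is S-related to itself.
Serial: yes — every world has a successor (e.g. s S s).
Transitive: yes — every two-step S-path is closed by a direct edge.
Euclidean: no — u S s and u S t, but not s S t.
Only Euclidean fails.

Euclidean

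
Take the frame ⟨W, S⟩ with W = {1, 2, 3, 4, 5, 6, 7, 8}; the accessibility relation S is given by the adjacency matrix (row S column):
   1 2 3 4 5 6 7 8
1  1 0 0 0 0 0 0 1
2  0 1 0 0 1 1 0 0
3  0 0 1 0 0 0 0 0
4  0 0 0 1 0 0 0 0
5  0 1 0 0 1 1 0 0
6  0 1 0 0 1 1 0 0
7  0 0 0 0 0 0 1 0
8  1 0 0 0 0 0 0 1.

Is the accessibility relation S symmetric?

Yes

Symmetric: yes — every pair in S has its reverse in S.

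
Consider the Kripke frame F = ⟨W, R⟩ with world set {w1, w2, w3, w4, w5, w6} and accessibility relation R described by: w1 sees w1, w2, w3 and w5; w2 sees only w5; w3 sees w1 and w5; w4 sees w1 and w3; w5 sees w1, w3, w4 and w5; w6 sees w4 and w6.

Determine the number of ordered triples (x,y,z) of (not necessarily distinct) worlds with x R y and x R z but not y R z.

14

Enumerating: (w1,w2,w1), (w1,w2,w2), (w1,w2,w3), (w1,w3,w2), (w1,w3,w3), (w1,w5,w2), (w4,w3,w3), (w5,w1,w4), (w5,w3,w3), (w5,w3,w4), (w5,w4,w4), (w5,w4,w5), (w6,w4,w4), (w6,w4,w6).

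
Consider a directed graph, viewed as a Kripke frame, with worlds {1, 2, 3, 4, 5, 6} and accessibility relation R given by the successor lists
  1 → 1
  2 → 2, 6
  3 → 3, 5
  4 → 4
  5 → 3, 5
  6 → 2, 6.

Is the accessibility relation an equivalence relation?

Reflexive: yes — every world is R-related to itself.
Symmetric: yes — every pair in R has its reverse in R.
Transitive: yes — every two-step R-path is closed by a direct edge.
So R is an equivalence relation.

Yes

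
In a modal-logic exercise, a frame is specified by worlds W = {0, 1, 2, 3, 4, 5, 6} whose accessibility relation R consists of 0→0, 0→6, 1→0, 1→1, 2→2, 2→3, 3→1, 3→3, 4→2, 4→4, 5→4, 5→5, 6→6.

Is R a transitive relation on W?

Transitive: no — 1 R 0 and 0 R 6, but not 1 R 6.

No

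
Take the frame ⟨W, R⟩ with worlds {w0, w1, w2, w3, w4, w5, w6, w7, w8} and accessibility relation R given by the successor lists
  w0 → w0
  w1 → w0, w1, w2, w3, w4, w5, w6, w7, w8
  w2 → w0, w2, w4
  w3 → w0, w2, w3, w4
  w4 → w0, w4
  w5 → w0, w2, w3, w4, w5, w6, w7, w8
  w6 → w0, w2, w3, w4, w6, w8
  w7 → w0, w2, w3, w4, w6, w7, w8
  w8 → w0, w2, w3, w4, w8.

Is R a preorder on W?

Reflexive: yes — every world is R-related to itself.
Transitive: yes — every two-step R-path is closed by a direct edge.
So R is a preorder.

Yes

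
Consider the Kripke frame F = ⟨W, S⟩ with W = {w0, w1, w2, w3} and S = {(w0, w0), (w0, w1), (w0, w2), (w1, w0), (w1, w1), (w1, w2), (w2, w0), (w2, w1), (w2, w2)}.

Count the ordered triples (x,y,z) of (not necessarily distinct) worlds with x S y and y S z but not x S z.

0

S is transitive; there are no such tuples.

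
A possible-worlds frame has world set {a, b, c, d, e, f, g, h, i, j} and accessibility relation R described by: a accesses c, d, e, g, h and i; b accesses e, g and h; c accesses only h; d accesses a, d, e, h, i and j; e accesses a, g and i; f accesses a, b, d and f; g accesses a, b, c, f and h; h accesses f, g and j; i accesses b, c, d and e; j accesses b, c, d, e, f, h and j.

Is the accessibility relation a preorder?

No

Reflexive: no — a is not related to itself.
Transitive: no — a R d and d R j, but not a R j.
So R is not a preorder.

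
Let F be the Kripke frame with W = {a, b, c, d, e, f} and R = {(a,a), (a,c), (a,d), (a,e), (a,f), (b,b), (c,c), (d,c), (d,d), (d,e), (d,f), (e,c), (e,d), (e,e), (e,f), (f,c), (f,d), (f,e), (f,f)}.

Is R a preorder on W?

Reflexive: yes — every world is R-related to itself.
Transitive: yes — every two-step R-path is closed by a direct edge.
So R is a preorder.

Yes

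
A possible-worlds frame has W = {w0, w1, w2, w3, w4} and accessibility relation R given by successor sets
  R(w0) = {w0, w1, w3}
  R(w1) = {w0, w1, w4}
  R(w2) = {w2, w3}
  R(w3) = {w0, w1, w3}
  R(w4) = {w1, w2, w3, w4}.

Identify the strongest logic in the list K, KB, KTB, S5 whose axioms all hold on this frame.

K

Symmetric (axiom B): no — w2 R w3 but not w3 R w2.
Reflexive (axiom T): yes — every world is R-related to itself.
Euclidean (axiom 5): no — w0 R w1 and w0 R w3, but not w1 R w3.
So F validates K; KB would additionally require R to be symmetric. The strongest is K.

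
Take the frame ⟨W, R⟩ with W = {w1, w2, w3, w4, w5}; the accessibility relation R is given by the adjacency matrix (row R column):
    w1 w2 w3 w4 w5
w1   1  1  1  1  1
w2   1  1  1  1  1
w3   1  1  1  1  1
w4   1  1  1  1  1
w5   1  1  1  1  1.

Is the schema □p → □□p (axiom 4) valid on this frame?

The schema 4 characterises exactly the transitive frames.
Transitive: yes — every two-step R-path is closed by a direct edge.

Yes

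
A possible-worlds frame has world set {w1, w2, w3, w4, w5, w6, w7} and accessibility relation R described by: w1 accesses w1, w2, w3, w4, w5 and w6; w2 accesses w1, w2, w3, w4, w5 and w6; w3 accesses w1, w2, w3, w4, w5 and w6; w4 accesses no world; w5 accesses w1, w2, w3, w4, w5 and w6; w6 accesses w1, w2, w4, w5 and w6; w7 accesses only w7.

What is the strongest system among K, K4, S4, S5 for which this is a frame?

Transitive (axiom 4): no — w6 R w1 and w1 R w3, but not w6 R w3.
Reflexive (axiom T): no — w4 is not related to itself.
Euclidean (axiom 5): no — w1 R w4 and w1 R w2, but not w4 R w2.
So F validates K; K4 would additionally require R to be transitive. The strongest is K.

K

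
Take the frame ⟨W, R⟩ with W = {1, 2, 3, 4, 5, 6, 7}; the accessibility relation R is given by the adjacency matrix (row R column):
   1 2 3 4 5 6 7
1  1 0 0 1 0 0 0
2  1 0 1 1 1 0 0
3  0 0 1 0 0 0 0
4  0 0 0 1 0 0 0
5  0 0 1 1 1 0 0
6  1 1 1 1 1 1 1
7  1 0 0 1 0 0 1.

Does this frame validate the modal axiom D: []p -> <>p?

Axiom D corresponds to the accessibility relation being serial.
Serial: yes — every world has a successor (e.g. 1 R 1).

Yes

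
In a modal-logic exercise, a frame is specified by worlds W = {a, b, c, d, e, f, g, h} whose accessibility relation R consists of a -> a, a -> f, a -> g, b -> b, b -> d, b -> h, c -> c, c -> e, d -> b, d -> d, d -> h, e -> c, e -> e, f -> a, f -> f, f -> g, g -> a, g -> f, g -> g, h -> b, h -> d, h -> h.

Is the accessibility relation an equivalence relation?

Yes

Reflexive: yes — every world is R-related to itself.
Symmetric: yes — every pair in R has its reverse in R.
Transitive: yes — every two-step R-path is closed by a direct edge.
So R is an equivalence relation.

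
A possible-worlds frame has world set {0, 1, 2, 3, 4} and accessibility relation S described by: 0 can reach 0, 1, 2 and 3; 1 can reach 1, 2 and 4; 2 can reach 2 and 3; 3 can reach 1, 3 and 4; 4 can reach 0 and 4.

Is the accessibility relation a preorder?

Reflexive: yes — every world is S-related to itself.
Transitive: no — 0 S 1 and 1 S 4, but not 0 S 4.
So S is not a preorder.

No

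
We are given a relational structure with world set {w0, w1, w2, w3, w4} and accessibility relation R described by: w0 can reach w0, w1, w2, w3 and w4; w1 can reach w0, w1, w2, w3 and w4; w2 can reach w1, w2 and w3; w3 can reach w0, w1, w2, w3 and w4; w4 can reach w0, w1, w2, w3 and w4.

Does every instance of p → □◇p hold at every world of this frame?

No

The schema B characterises exactly the symmetric frames.
Symmetric: no — w0 R w2 but not w2 R w0.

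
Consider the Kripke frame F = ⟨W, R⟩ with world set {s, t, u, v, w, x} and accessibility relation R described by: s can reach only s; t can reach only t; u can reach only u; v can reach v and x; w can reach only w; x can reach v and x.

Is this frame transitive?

Yes

Transitive: yes — every two-step R-path is closed by a direct edge.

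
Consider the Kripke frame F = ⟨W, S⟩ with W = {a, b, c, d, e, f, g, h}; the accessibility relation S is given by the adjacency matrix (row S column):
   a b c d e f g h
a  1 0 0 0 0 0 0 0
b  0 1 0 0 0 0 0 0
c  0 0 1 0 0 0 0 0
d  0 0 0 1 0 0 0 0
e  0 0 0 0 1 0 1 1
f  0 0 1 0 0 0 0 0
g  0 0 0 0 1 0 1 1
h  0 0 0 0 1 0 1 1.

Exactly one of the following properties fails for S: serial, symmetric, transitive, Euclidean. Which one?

symmetric

Serial: yes — every world has a successor (e.g. a S a).
Symmetric: no — f S c but not c S f.
Transitive: yes — every two-step S-path is closed by a direct edge.
Euclidean: yes — any two successors of a common world are S-related.
Only symmetric fails.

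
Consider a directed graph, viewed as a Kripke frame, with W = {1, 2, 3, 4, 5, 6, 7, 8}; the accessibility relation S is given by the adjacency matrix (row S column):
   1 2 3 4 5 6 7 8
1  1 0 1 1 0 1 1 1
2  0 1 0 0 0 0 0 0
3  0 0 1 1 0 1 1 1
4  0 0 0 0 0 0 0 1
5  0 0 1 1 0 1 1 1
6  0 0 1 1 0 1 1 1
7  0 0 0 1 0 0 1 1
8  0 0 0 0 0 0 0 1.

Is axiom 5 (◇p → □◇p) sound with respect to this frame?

No

The schema 5 characterises exactly the Euclidean frames.
Euclidean: no — 1 S 4 and 1 S 3, but not 4 S 3.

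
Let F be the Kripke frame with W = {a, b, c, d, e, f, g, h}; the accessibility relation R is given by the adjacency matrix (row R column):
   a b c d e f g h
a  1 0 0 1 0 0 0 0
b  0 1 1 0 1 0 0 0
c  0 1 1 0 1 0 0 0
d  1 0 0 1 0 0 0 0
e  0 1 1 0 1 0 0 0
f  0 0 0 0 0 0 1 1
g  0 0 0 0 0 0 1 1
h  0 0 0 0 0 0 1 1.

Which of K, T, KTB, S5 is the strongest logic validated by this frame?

Reflexive (axiom T): no — f is not related to itself.
Symmetric (axiom B): no — f R g but not g R f.
Euclidean (axiom 5): yes — any two successors of a common world are R-related.
So F validates K; T would additionally require R to be reflexive. The strongest is K.

K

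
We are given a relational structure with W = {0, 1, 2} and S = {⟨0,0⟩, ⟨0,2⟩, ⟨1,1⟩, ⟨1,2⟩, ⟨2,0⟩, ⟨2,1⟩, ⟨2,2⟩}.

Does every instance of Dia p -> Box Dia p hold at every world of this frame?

No

Axiom 5 corresponds to the accessibility relation being Euclidean.
Euclidean: no — 2 S 0 and 2 S 1, but not 0 S 1.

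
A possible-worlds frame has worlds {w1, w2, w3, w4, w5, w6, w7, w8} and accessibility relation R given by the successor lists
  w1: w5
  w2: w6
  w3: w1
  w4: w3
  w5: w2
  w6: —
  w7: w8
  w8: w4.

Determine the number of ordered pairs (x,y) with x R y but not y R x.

7

Enumerating: (w1,w5), (w2,w6), (w3,w1), (w4,w3), (w5,w2), (w7,w8), (w8,w4).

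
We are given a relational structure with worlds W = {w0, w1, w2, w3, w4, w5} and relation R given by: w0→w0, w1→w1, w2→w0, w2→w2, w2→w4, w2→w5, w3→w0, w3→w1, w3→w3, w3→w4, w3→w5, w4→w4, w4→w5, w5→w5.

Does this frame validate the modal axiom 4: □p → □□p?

Yes

By correspondence theory, 4 is valid on a frame iff R is transitive.
Transitive: yes — every two-step R-path is closed by a direct edge.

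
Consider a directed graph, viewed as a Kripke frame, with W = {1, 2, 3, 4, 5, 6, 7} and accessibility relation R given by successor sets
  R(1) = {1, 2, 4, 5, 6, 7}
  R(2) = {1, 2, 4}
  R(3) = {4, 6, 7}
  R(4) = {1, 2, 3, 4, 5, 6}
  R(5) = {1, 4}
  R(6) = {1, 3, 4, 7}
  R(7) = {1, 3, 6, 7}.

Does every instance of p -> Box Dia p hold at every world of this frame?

By correspondence theory, B is valid on a frame iff R is symmetric.
Symmetric: yes — every pair in R has its reverse in R.

Yes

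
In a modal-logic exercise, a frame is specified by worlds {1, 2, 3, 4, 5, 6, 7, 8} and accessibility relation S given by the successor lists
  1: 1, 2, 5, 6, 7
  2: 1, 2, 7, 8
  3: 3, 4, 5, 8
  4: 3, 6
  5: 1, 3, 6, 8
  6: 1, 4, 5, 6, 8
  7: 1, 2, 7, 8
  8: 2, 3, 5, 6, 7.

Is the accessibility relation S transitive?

Transitive: no — 1 S 2 and 2 S 8, but not 1 S 8.

No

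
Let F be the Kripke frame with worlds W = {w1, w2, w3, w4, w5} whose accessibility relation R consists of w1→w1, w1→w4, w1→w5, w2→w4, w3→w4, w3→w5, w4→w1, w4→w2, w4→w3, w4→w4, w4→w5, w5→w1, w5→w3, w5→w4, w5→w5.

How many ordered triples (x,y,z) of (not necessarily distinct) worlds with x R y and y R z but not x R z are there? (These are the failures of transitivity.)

Enumerating: (w1,w4,w2), (w1,w4,w3), (w1,w5,w3), (w2,w4,w1), (w2,w4,w2), (w2,w4,w3), (w2,w4,w5), (w3,w4,w1), (w3,w4,w2), (w3,w4,w3), (w3,w5,w1), (w3,w5,w3), (w5,w4,w2).

13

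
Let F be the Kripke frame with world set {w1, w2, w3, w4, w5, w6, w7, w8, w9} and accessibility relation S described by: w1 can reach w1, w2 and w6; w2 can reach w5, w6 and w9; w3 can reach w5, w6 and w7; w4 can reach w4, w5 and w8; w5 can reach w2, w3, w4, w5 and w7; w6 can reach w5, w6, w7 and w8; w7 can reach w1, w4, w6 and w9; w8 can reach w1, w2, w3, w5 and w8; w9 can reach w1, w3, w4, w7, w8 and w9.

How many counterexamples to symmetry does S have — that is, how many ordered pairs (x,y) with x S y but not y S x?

Enumerating: (w1,w2), (w1,w6), (w2,w6), (w2,w9), (w3,w6), (w3,w7), (w4,w8), (w5,w7), (w6,w5), (w6,w8), (w7,w1), (w7,w4), … and 8 more.
Total: 20.

20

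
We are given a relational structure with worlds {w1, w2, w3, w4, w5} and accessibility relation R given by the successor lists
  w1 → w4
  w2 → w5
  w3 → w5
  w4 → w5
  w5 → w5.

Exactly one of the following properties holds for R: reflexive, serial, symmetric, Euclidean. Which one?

serial

Reflexive: no — w1 is not related to itself.
Serial: yes — every world has a successor (e.g. w1 R w4).
Symmetric: no — w1 R w4 but not w4 R w1.
Euclidean: no — w1 R w4 and w1 R w4, but not w4 R w4.
Only serial holds.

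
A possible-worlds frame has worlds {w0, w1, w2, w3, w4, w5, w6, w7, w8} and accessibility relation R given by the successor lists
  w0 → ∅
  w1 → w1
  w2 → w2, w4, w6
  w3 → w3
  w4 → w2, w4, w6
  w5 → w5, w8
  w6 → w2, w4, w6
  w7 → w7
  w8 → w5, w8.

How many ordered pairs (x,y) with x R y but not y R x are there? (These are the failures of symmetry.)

0

R is symmetric; there are no such tuples.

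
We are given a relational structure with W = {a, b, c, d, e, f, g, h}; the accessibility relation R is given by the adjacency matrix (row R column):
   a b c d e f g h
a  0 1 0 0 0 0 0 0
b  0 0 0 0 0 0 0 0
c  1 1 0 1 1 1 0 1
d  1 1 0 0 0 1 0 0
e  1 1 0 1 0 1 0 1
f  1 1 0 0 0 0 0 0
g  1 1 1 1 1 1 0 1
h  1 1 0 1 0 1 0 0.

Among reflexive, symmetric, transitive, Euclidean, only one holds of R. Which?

transitive

Reflexive: no — a is not related to itself.
Symmetric: no — a R b but not b R a.
Transitive: yes — every two-step R-path is closed by a direct edge.
Euclidean: no — c R a and c R d, but not a R d.
Only transitive holds.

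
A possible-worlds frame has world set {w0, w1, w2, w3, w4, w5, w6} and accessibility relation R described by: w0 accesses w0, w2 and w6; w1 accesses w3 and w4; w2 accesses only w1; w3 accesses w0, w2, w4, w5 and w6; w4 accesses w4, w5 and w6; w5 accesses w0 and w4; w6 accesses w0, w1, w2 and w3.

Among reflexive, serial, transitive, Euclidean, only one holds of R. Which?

serial

Reflexive: no — w1 is not related to itself.
Serial: yes — every world has a successor (e.g. w0 R w0).
Transitive: no — w0 R w2 and w2 R w1, but not w0 R w1.
Euclidean: no — w0 R w2 and w0 R w6, but not w2 R w6.
Only serial holds.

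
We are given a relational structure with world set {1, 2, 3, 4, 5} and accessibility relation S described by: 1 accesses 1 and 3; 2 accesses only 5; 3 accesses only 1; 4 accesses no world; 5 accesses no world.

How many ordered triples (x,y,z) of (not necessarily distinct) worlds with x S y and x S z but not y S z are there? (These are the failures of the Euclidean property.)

Enumerating: (1,3,3), (2,5,5).

2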